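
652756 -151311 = 501445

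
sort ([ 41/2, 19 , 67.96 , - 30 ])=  [ -30,  19, 41/2, 67.96]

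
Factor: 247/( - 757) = -13^1 * 19^1*757^( - 1) 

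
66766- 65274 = 1492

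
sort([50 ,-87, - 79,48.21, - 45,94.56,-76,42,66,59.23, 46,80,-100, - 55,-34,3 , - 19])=[  -  100, - 87,-79,-76, - 55, -45, -34,-19,3,42,46, 48.21 , 50, 59.23,66,80,94.56 ]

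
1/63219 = 1/63219  =  0.00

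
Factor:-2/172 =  - 2^ ( - 1 )*43^ ( - 1) = -1/86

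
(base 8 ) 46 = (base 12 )32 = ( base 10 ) 38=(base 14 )2A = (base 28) 1a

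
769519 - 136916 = 632603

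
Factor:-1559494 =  - 2^1 * 779747^1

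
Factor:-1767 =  - 3^1*19^1 * 31^1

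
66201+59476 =125677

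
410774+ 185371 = 596145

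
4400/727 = 4400/727 = 6.05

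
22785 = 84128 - 61343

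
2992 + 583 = 3575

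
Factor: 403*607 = 13^1*31^1*607^1 =244621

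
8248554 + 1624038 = 9872592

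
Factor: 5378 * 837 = 2^1*3^3  *31^1*2689^1 = 4501386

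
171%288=171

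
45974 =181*254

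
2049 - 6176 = - 4127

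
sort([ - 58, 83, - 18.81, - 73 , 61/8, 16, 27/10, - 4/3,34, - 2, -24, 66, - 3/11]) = [ - 73,-58, - 24, - 18.81, - 2,-4/3 , - 3/11, 27/10,  61/8,16,34,66 , 83] 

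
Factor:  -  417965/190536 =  - 895/408 = - 2^( - 3) * 3^( - 1)*5^1 * 17^(-1)*179^1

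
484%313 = 171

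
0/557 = 0 = 0.00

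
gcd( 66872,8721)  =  1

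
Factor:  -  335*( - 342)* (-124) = -14206680 = - 2^3*3^2 *5^1*19^1*31^1*67^1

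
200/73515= 40/14703 = 0.00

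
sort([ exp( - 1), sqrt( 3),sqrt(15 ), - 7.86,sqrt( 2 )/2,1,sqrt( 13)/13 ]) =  [ - 7.86,sqrt( 13)/13,exp(-1), sqrt( 2)/2,1,sqrt(3),sqrt( 15) ] 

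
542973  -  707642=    - 164669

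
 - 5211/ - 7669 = 5211/7669 = 0.68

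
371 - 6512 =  - 6141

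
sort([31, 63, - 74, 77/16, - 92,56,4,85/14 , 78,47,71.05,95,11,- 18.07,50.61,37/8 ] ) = [ - 92,  -  74  ,- 18.07, 4, 37/8, 77/16,85/14,11,31,47,50.61,56,63,71.05,78,95]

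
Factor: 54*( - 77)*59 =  - 2^1 * 3^3*7^1*11^1*59^1 = -  245322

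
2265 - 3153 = - 888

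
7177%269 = 183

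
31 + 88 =119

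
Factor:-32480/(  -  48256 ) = 2^(- 2)* 5^1*7^1*13^( - 1) = 35/52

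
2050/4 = 512+1/2 = 512.50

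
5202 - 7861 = - 2659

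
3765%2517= 1248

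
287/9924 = 287/9924 = 0.03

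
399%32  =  15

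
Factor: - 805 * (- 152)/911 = 2^3*5^1*7^1*19^1*23^1*911^( - 1) = 122360/911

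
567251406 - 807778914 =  -240527508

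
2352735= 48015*49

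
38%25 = 13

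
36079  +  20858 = 56937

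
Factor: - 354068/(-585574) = 2^1*13^1*43^( - 1) = 26/43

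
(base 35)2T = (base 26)3L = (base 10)99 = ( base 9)120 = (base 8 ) 143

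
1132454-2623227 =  - 1490773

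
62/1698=31/849 = 0.04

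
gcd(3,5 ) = 1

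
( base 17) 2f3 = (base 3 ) 1010222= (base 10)836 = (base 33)pb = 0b1101000100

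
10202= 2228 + 7974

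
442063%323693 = 118370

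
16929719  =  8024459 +8905260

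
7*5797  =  40579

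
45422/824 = 55 +51/412 = 55.12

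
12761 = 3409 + 9352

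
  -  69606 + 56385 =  - 13221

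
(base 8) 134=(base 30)32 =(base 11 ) 84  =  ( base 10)92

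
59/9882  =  59/9882 = 0.01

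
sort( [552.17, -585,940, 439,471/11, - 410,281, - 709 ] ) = [ - 709, - 585, - 410, 471/11, 281,439, 552.17, 940] 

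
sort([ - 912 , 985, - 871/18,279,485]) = [  -  912,-871/18,  279,485,985 ]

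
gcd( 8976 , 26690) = 34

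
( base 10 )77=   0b1001101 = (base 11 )70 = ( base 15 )52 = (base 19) 41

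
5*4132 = 20660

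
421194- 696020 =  - 274826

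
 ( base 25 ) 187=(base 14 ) 436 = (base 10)832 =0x340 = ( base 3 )1010211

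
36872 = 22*1676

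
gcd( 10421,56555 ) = 1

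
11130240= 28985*384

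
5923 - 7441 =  - 1518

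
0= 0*858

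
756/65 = 11 + 41/65= 11.63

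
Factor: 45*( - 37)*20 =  - 2^2 * 3^2*5^2*37^1 = -33300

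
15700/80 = 785/4 = 196.25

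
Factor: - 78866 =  - 2^1*47^1 *839^1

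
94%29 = 7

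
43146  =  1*43146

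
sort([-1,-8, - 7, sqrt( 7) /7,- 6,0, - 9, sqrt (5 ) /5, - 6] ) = [-9, - 8,-7 ,-6, - 6, - 1, 0,sqrt( 7) /7,  sqrt( 5 ) /5]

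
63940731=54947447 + 8993284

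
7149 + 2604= 9753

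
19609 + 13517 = 33126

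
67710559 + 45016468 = 112727027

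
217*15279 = 3315543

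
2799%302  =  81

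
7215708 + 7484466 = 14700174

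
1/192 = 1/192 =0.01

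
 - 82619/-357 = 231 + 152/357 = 231.43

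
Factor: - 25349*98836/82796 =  - 626348441/20699= - 7^( - 1)*2957^( - 1 )*24709^1*25349^1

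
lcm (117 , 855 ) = 11115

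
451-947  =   - 496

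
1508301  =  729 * 2069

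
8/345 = 8/345 = 0.02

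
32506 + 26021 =58527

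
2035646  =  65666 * 31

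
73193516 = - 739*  ( - 99044) 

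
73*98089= 7160497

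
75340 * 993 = 74812620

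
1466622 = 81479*18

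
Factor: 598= 2^1 * 13^1 * 23^1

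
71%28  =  15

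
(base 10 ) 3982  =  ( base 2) 111110001110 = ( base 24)6lm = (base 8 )7616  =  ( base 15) 12A7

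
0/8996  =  0 = 0.00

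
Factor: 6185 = 5^1 * 1237^1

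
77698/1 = 77698= 77698.00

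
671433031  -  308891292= 362541739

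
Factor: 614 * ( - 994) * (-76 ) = 2^4*7^1*19^1 *71^1* 307^1 = 46384016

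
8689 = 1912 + 6777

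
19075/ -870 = - 3815/174 = - 21.93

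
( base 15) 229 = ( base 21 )126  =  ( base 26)IL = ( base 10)489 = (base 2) 111101001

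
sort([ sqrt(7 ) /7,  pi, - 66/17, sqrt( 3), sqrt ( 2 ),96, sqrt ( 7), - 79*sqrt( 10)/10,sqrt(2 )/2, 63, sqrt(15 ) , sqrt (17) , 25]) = [-79*sqrt( 10 )/10, -66/17,sqrt(7)/7, sqrt(2)/2, sqrt(2) , sqrt (3) , sqrt (7), pi, sqrt(15 ) , sqrt ( 17 ), 25,63, 96] 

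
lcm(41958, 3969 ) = 293706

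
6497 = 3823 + 2674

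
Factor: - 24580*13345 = -328020100 = - 2^2 * 5^2*17^1*157^1*1229^1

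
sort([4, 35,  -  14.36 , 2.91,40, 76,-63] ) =[ - 63,-14.36, 2.91,4,35, 40, 76 ] 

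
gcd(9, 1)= 1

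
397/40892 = 397/40892 = 0.01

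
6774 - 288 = 6486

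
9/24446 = 9/24446 = 0.00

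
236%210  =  26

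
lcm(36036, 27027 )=108108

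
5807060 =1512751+4294309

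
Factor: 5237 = 5237^1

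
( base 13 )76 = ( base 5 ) 342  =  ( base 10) 97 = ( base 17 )5C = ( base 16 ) 61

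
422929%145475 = 131979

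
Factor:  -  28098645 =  - 3^1*5^1*457^1 * 4099^1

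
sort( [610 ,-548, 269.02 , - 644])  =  [ -644, - 548,269.02, 610]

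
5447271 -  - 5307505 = 10754776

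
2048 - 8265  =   - 6217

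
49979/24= 49979/24 = 2082.46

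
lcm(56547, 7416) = 452376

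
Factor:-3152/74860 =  - 2^2 * 5^( - 1 ) * 19^( - 1 ) = - 4/95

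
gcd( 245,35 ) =35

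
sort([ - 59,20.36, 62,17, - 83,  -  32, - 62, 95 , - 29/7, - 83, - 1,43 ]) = [ - 83, - 83 , - 62,- 59 , - 32, - 29/7,-1 , 17,20.36, 43, 62, 95]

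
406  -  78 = 328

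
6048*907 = 5485536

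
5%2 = 1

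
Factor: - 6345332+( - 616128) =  - 2^2*5^1*11^1  *31643^1 = - 6961460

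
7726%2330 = 736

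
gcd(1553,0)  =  1553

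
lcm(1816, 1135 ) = 9080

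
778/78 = 9 + 38/39 = 9.97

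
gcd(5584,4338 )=2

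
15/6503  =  15/6503= 0.00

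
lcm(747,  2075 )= 18675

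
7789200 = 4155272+3633928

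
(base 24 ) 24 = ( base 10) 52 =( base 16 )34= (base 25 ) 22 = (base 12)44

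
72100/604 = 18025/151  =  119.37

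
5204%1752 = 1700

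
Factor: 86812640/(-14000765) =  - 17362528/2800153=-  2^5*29^( - 1 )*96557^( - 1 )*542579^1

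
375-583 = - 208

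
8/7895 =8/7895=0.00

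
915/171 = 5  +  20/57 = 5.35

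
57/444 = 19/148 = 0.13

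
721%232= 25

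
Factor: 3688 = 2^3*461^1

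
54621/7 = 7803 = 7803.00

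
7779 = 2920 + 4859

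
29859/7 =29859/7=4265.57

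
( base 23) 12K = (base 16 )253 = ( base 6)2431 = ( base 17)210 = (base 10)595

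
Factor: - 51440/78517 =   -  2^4 *5^1*643^1*78517^( - 1 ) 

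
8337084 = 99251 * 84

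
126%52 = 22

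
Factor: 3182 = 2^1*37^1*43^1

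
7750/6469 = 1  +  1281/6469 = 1.20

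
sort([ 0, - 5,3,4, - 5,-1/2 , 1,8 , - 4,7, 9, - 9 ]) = [  -  9 ,  -  5, - 5,-4,  -  1/2,0, 1, 3,4 , 7,8, 9]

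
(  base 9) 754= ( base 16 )268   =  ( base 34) i4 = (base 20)1AG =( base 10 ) 616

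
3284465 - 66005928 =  - 62721463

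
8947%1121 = 1100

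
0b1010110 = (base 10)86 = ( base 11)79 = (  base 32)2m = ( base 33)2K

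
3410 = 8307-4897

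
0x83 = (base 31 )47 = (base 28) 4j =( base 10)131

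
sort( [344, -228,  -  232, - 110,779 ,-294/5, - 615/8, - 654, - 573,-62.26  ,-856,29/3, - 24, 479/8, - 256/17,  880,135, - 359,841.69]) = [-856,-654,-573,-359 , - 232 ,-228, - 110,- 615/8,-62.26,-294/5,-24,- 256/17,29/3,479/8 , 135,344, 779, 841.69, 880] 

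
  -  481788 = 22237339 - 22719127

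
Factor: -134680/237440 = -2^( -4) * 13^1*37^1 * 53^(-1) = - 481/848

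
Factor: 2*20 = 2^3*5^1 = 40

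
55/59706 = 55/59706  =  0.00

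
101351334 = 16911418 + 84439916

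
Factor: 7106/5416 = 2^( - 2 )*11^1*17^1*19^1*677^( - 1 ) = 3553/2708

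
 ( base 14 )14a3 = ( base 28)4j3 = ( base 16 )E57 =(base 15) 114B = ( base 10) 3671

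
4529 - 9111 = -4582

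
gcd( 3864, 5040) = 168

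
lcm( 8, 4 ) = 8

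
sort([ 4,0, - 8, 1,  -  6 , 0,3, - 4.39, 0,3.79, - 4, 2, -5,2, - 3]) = [ - 8,-6, - 5, - 4.39,  -  4, - 3, 0,0,  0, 1, 2  ,  2,3, 3.79,4]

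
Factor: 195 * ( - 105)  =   - 20475 =- 3^2 * 5^2*7^1*13^1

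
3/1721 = 3/1721 = 0.00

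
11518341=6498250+5020091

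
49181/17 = 2893 = 2893.00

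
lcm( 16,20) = 80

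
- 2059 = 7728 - 9787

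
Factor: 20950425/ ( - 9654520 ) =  - 4190085/1930904 = - 2^( - 3)*3^2*5^1* 93113^1*241363^( - 1 )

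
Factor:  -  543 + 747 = 2^2*3^1*17^1 = 204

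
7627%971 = 830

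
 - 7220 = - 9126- - 1906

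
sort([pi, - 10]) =[  -  10, pi ]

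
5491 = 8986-3495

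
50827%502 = 125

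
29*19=551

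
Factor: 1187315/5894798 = 2^( - 1 )*5^1 *7^( - 3)*13^(-1)*83^1 * 661^(-1 )*2861^1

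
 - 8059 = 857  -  8916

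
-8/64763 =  - 1 + 64755/64763 = - 0.00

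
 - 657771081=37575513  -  695346594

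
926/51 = 926/51 = 18.16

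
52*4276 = 222352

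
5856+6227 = 12083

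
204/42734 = 102/21367 = 0.00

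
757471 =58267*13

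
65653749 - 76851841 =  - 11198092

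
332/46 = 7 + 5/23 = 7.22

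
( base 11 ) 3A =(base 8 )53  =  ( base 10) 43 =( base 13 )34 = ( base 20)23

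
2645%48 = 5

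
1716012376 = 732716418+983295958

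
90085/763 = 118 + 51/763= 118.07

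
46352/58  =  799 + 5/29 =799.17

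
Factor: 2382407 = 2382407^1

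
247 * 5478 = 1353066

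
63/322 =9/46 = 0.20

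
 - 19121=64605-83726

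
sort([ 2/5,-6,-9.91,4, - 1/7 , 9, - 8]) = [ - 9.91, - 8,  -  6, -1/7, 2/5, 4, 9 ]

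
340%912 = 340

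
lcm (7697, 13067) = 561881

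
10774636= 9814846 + 959790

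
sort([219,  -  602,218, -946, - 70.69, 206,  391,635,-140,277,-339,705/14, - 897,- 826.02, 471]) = [ -946, - 897, -826.02, - 602, - 339,-140, - 70.69, 705/14 , 206,218,219,277 , 391, 471,635 ] 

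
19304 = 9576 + 9728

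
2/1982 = 1/991 = 0.00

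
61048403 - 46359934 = 14688469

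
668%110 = 8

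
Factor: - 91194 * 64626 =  - 2^2*3^2 * 10771^1*15199^1 = - 5893503444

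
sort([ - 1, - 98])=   [ - 98,-1]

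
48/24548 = 12/6137 = 0.00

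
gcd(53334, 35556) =17778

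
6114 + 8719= 14833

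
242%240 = 2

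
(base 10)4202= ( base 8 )10152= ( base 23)7LG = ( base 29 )4sq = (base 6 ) 31242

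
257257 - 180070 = 77187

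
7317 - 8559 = - 1242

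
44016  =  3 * 14672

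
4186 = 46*91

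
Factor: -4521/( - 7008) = 1507/2336 = 2^( - 5)*11^1*73^( -1)*137^1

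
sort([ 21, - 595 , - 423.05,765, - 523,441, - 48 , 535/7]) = [ - 595, - 523, - 423.05, - 48, 21,  535/7,  441, 765]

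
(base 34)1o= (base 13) 46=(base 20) 2i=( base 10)58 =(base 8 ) 72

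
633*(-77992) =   -  49368936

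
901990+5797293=6699283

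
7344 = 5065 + 2279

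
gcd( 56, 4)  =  4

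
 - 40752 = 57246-97998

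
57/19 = 3 = 3.00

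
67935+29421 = 97356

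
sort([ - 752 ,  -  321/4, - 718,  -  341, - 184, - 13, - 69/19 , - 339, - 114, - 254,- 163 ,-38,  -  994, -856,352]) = [ - 994, - 856, - 752, - 718, - 341,  -  339, - 254,-184,- 163, - 114, - 321/4, - 38, - 13, - 69/19,352 ] 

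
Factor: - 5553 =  - 3^2*617^1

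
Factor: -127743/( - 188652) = 2^( -2 )*7^2*11^1*199^ ( - 1) = 539/796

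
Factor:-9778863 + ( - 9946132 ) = - 5^1 * 3944999^1  =  -19724995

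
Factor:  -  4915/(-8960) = 2^( - 8)*7^( - 1)*983^1=983/1792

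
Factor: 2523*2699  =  6809577 = 3^1 * 29^2*2699^1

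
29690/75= 5938/15 = 395.87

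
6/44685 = 2/14895  =  0.00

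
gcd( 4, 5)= 1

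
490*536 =262640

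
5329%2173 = 983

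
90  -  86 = 4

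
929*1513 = 1405577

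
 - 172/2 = -86 = - 86.00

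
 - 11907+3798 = -8109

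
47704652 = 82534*578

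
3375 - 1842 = 1533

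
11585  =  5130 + 6455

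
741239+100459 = 841698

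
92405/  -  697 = -133 + 296/697 = -  132.58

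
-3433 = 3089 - 6522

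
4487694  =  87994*51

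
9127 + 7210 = 16337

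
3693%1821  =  51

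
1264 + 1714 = 2978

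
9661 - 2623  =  7038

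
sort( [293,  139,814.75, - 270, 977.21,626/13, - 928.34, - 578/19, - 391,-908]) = [ - 928.34, -908,-391,-270, - 578/19,626/13,139, 293, 814.75, 977.21]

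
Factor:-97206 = - 2^1*3^1*17^1 * 953^1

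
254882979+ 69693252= 324576231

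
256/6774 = 128/3387 = 0.04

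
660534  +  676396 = 1336930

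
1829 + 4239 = 6068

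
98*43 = 4214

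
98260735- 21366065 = 76894670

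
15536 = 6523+9013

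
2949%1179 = 591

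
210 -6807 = -6597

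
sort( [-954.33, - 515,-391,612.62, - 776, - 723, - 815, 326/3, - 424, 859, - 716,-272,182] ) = [-954.33,-815,- 776,-723,-716, - 515, - 424, - 391, -272,326/3, 182, 612.62, 859]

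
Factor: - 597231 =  - 3^2*66359^1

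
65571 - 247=65324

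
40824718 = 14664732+26159986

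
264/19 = 264/19 = 13.89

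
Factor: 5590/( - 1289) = -2^1*5^1 * 13^1*43^1*1289^ ( - 1)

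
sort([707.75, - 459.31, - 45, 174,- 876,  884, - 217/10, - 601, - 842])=[ - 876, - 842, - 601,  -  459.31, - 45, - 217/10,174, 707.75, 884]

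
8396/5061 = 1  +  3335/5061 = 1.66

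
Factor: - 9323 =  - 9323^1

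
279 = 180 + 99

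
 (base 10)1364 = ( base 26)20C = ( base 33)18b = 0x554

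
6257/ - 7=-894 + 1/7= - 893.86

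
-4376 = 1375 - 5751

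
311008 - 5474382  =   - 5163374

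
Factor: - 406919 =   -  149^1*2731^1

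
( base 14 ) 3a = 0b110100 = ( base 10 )52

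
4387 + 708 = 5095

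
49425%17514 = 14397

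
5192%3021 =2171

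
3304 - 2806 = 498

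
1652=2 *826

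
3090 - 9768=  - 6678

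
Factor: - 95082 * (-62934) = 2^2*3^2  *13^1*17^1*23^1*53^1*617^1  =  5983890588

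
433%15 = 13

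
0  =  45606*0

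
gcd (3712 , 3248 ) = 464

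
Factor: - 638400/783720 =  - 2^3* 3^( - 1)*5^1*19^1 * 311^ ( - 1) = - 760/933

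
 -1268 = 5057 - 6325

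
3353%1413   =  527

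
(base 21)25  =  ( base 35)1C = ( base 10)47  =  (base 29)1i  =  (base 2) 101111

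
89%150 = 89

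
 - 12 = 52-64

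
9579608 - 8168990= 1410618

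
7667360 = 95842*80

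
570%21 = 3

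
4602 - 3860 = 742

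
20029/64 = 312 + 61/64 =312.95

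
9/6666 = 3/2222 = 0.00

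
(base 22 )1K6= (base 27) 17C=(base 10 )930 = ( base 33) S6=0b1110100010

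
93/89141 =93/89141= 0.00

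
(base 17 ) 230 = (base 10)629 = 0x275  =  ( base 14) 32D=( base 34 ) ih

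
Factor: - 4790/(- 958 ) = 5 = 5^1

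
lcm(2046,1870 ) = 173910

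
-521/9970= -1 + 9449/9970 = -0.05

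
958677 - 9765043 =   -  8806366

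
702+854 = 1556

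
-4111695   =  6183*(-665 )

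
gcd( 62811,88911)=9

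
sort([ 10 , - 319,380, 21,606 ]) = [ - 319,10,21, 380,606]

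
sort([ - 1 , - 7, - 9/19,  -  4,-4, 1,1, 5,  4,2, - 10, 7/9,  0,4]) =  [ - 10, - 7, - 4, - 4, - 1, - 9/19 , 0,  7/9,  1, 1 , 2, 4, 4 , 5]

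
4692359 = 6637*707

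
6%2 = 0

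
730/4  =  182 + 1/2 = 182.50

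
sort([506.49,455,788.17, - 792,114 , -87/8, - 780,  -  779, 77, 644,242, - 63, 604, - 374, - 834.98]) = [ - 834.98, - 792, - 780, - 779, - 374, - 63, - 87/8, 77,114, 242,  455, 506.49,  604,644, 788.17 ] 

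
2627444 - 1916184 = 711260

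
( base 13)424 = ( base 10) 706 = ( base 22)1a2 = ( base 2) 1011000010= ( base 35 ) k6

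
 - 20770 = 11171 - 31941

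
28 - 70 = - 42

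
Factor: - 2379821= - 887^1 * 2683^1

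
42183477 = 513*82229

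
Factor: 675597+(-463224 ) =3^2*7^1 * 3371^1 = 212373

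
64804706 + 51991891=116796597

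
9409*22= 206998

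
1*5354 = 5354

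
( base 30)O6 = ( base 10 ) 726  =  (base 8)1326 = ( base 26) 11O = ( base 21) 1DC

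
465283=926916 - 461633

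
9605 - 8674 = 931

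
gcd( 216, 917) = 1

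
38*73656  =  2798928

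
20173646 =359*56194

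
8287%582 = 139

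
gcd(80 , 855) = 5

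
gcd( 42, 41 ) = 1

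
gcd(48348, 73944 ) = 2844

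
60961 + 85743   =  146704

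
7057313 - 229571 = 6827742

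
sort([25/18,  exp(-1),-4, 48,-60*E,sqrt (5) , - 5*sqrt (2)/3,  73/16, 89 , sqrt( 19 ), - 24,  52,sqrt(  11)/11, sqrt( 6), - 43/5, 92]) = [ - 60 * E , - 24,-43/5, - 4, - 5*sqrt(2)/3,sqrt (11)/11, exp( - 1),25/18,sqrt( 5), sqrt( 6),sqrt( 19),73/16,48 , 52,89, 92 ]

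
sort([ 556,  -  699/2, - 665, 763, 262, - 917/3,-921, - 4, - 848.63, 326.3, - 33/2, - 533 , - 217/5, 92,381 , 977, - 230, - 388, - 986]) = [ - 986, - 921, - 848.63, - 665, - 533,  -  388, - 699/2, - 917/3, - 230, - 217/5, - 33/2, - 4,92,262, 326.3,381,556,763, 977 ]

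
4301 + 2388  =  6689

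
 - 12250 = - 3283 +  - 8967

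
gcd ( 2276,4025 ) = 1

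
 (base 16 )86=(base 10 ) 134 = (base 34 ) 3W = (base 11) 112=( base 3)11222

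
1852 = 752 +1100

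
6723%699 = 432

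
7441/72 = 7441/72 = 103.35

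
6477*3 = 19431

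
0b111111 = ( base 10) 63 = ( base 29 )25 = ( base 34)1T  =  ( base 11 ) 58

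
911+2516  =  3427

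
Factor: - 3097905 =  - 3^1*5^1*206527^1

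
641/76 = 8+ 33/76 = 8.43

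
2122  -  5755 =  -3633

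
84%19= 8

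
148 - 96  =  52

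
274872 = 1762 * 156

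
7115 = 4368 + 2747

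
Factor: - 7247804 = -2^2*89^1 * 20359^1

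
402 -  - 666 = 1068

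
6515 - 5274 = 1241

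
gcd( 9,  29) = 1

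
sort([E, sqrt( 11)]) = [E, sqrt(11 )]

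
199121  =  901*221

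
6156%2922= 312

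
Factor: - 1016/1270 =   -  2^2 *5^( -1)= - 4/5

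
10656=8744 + 1912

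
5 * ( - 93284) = -466420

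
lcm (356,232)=20648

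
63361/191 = 331 + 140/191 = 331.73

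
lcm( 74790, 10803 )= 972270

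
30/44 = 15/22= 0.68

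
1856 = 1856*1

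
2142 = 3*714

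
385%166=53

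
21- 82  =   - 61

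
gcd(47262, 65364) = 6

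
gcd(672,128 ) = 32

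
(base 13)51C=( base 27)156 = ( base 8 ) 1546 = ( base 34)PK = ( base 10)870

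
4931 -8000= -3069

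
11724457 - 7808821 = 3915636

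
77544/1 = 77544 =77544.00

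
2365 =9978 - 7613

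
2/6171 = 2/6171 = 0.00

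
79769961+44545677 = 124315638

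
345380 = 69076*5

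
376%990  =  376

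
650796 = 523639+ 127157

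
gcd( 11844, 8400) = 84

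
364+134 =498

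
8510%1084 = 922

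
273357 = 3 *91119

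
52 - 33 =19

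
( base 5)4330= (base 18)1EE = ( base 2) 1001001110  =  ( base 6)2422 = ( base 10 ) 590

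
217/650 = 217/650 = 0.33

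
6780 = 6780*1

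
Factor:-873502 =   -  2^1*7^1*43^1*1451^1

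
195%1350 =195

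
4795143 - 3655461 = 1139682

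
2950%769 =643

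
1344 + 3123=4467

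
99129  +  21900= 121029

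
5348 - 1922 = 3426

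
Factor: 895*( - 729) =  - 3^6*5^1*179^1=- 652455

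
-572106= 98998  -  671104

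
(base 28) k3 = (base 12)3AB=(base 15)278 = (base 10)563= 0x233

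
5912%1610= 1082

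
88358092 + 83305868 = 171663960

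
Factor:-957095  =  -5^1*67^1 *2857^1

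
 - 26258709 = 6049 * ( - 4341) 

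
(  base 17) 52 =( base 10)87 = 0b1010111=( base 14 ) 63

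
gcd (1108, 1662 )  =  554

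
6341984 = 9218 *688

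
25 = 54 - 29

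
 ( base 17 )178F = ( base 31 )7bj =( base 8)15657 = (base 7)26443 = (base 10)7087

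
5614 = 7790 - 2176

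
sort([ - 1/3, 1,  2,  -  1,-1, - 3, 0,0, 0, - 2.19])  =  [- 3, - 2.19, - 1,-1, - 1/3,0,0, 0 , 1, 2]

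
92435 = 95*973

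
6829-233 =6596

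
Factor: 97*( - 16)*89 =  - 138128 =-  2^4  *89^1*97^1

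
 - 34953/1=-34953 = - 34953.00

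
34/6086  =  1/179 = 0.01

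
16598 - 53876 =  - 37278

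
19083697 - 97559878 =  - 78476181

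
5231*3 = 15693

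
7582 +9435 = 17017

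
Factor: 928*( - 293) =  - 2^5*29^1*293^1 = - 271904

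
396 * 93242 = 36923832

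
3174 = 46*69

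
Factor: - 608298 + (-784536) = - 2^1 * 3^1 * 23^1*10093^1 = -1392834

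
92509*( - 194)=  - 17946746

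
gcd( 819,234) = 117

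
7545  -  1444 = 6101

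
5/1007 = 5/1007= 0.00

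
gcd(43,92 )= 1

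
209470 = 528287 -318817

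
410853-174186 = 236667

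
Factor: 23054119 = 11^1*23^1 * 293^1*311^1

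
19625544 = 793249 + 18832295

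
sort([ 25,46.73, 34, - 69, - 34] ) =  [ - 69, - 34,  25,34,46.73]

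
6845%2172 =329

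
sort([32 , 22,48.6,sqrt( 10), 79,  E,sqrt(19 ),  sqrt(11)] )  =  [ E, sqrt( 10),sqrt( 11),  sqrt(19 ),22,32, 48.6,79]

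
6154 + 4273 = 10427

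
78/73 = 1+ 5/73 = 1.07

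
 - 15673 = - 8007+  - 7666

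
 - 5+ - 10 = - 15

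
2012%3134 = 2012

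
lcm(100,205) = 4100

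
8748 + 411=9159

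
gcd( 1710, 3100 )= 10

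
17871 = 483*37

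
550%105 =25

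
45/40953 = 15/13651 = 0.00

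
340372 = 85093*4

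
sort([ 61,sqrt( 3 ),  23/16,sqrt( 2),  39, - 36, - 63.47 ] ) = [- 63.47  , - 36,sqrt(2), 23/16 , sqrt(3), 39, 61 ] 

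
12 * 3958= 47496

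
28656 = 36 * 796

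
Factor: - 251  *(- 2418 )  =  606918 = 2^1*3^1*13^1* 31^1*251^1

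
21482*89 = 1911898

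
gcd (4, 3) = 1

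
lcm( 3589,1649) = 61013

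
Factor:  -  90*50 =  - 4500 = - 2^2*3^2*5^3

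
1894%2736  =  1894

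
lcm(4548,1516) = 4548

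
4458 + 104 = 4562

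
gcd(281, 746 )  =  1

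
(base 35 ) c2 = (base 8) 646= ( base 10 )422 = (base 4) 12212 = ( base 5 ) 3142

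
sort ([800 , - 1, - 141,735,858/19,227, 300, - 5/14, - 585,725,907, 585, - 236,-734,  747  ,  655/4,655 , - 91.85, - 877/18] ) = [ - 734,  -  585, - 236, - 141,-91.85 , - 877/18, - 1,  -  5/14,858/19,655/4 , 227,300,585,  655,725,735,747, 800, 907]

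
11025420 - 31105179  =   - 20079759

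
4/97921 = 4/97921 = 0.00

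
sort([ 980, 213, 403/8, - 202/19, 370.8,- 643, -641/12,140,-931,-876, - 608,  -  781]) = [ -931, - 876,-781, - 643, - 608,-641/12, - 202/19, 403/8,140,213, 370.8,  980 ] 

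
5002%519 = 331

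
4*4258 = 17032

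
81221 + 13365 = 94586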